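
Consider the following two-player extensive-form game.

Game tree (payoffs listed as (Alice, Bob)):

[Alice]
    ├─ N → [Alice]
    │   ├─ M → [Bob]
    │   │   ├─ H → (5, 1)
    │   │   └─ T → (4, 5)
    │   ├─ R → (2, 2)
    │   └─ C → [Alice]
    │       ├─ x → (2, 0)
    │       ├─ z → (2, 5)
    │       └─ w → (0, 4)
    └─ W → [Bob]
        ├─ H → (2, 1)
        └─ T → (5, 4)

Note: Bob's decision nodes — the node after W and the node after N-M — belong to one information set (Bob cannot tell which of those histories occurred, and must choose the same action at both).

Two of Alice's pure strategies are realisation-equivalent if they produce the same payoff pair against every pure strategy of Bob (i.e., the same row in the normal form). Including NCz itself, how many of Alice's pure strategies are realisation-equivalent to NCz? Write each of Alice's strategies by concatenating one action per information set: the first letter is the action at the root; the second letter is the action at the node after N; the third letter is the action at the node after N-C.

1

Row for NCz (columns H, T): (2,5) (2,5).
Every one of Alice's information sets is on the play path for some reply by Bob when Alice follows NCz.
Changing the action at any of them therefore changes at least one column, so only NCz itself gives this row.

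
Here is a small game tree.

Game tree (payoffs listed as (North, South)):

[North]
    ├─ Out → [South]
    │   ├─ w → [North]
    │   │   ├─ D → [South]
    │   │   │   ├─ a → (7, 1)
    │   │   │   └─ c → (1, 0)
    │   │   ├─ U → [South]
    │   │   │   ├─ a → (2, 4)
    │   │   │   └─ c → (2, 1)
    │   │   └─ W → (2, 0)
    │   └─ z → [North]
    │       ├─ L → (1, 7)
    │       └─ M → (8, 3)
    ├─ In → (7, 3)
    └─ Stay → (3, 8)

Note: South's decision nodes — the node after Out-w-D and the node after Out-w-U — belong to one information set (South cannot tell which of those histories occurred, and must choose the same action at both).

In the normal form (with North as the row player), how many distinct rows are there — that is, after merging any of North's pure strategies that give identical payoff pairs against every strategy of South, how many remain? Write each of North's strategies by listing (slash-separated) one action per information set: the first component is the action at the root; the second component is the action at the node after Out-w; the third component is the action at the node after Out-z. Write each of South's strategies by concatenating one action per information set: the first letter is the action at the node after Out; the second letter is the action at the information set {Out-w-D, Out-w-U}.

8

North has 18 pure strategies: Out/D/L, Out/D/M, Out/U/L, Out/U/M, Out/W/L, Out/W/M, In/D/L, In/D/M, In/U/L, In/U/M, In/W/L, In/W/M, Stay/D/L, Stay/D/M, Stay/U/L, Stay/U/M, Stay/W/L, Stay/W/M. Columns: wa, wc, za, zc.
{Out/D/L} → row (7,1) (1,0) (1,7) (1,7)
{Out/D/M} → row (7,1) (1,0) (8,3) (8,3)
{Out/U/L} → row (2,4) (2,1) (1,7) (1,7)
{Out/U/M} → row (2,4) (2,1) (8,3) (8,3)
{Out/W/L} → row (2,0) (2,0) (1,7) (1,7)
{Out/W/M} → row (2,0) (2,0) (8,3) (8,3)
{In/D/L, In/D/M, In/U/L, In/U/M, In/W/L, In/W/M} → row (7,3) (7,3) (7,3) (7,3)
{Stay/D/L, Stay/D/M, Stay/U/L, Stay/U/M, Stay/W/L, Stay/W/M} → row (3,8) (3,8) (3,8) (3,8)
That's 8 distinct rows out of 18 strategies.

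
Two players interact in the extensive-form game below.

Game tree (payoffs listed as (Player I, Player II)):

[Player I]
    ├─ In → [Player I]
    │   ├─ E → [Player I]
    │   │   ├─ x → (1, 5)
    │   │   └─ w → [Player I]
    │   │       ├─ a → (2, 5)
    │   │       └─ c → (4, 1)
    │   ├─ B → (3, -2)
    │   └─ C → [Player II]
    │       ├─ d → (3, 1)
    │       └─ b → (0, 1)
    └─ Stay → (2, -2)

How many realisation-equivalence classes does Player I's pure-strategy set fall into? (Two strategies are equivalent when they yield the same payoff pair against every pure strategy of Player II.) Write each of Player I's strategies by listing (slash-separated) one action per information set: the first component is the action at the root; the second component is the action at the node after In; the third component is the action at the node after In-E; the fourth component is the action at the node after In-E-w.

6

Player I has 24 pure strategies: In/E/x/a, In/E/x/c, In/E/w/a, In/E/w/c, In/B/x/a, In/B/x/c, In/B/w/a, In/B/w/c, In/C/x/a, In/C/x/c, In/C/w/a, In/C/w/c, Stay/E/x/a, Stay/E/x/c, Stay/E/w/a, Stay/E/w/c, Stay/B/x/a, Stay/B/x/c, Stay/B/w/a, Stay/B/w/c, Stay/C/x/a, Stay/C/x/c, Stay/C/w/a, Stay/C/w/c. Columns: d, b.
{In/E/x/a, In/E/x/c} → row (1,5) (1,5)
{In/E/w/a} → row (2,5) (2,5)
{In/E/w/c} → row (4,1) (4,1)
{In/B/x/a, In/B/x/c, In/B/w/a, In/B/w/c} → row (3,-2) (3,-2)
{In/C/x/a, In/C/x/c, In/C/w/a, In/C/w/c} → row (3,1) (0,1)
{Stay/E/x/a, Stay/E/x/c, Stay/E/w/a, Stay/E/w/c, Stay/B/x/a, Stay/B/x/c, Stay/B/w/a, Stay/B/w/c, Stay/C/x/a, Stay/C/x/c, Stay/C/w/a, Stay/C/w/c} → row (2,-2) (2,-2)
That's 6 distinct rows out of 24 strategies.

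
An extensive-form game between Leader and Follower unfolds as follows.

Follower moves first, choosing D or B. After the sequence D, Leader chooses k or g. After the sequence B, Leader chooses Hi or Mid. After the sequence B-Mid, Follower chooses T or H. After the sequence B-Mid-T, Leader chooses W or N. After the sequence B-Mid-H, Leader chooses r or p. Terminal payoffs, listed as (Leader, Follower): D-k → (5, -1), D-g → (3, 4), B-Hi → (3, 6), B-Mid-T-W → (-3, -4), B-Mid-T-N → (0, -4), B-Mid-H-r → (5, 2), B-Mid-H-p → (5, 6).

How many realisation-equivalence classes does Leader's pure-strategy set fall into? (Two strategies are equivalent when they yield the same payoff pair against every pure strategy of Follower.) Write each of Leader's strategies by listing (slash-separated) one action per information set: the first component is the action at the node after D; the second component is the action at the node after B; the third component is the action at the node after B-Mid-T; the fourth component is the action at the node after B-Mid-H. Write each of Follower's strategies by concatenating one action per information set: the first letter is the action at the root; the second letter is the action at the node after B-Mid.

Leader has 16 pure strategies: k/Hi/W/r, k/Hi/W/p, k/Hi/N/r, k/Hi/N/p, k/Mid/W/r, k/Mid/W/p, k/Mid/N/r, k/Mid/N/p, g/Hi/W/r, g/Hi/W/p, g/Hi/N/r, g/Hi/N/p, g/Mid/W/r, g/Mid/W/p, g/Mid/N/r, g/Mid/N/p. Columns: DT, DH, BT, BH.
{k/Hi/W/r, k/Hi/W/p, k/Hi/N/r, k/Hi/N/p} → row (5,-1) (5,-1) (3,6) (3,6)
{k/Mid/W/r} → row (5,-1) (5,-1) (-3,-4) (5,2)
{k/Mid/W/p} → row (5,-1) (5,-1) (-3,-4) (5,6)
{k/Mid/N/r} → row (5,-1) (5,-1) (0,-4) (5,2)
{k/Mid/N/p} → row (5,-1) (5,-1) (0,-4) (5,6)
{g/Hi/W/r, g/Hi/W/p, g/Hi/N/r, g/Hi/N/p} → row (3,4) (3,4) (3,6) (3,6)
{g/Mid/W/r} → row (3,4) (3,4) (-3,-4) (5,2)
{g/Mid/W/p} → row (3,4) (3,4) (-3,-4) (5,6)
{g/Mid/N/r} → row (3,4) (3,4) (0,-4) (5,2)
{g/Mid/N/p} → row (3,4) (3,4) (0,-4) (5,6)
That's 10 distinct rows out of 16 strategies.

10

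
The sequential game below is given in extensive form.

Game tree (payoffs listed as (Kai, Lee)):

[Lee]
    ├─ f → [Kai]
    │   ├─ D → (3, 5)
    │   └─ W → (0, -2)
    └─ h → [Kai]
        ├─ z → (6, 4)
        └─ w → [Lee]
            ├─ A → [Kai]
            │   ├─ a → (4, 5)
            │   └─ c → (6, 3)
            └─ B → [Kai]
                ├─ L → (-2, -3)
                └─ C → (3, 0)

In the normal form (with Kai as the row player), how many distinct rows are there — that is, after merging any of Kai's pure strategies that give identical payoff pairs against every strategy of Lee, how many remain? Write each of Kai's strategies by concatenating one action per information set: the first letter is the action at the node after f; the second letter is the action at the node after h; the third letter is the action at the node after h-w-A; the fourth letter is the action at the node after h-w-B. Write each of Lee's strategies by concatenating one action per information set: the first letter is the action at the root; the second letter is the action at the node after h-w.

Kai has 16 pure strategies: DzaL, DzaC, DzcL, DzcC, DwaL, DwaC, DwcL, DwcC, WzaL, WzaC, WzcL, WzcC, WwaL, WwaC, WwcL, WwcC. Columns: fA, fB, hA, hB.
{DzaL, DzaC, DzcL, DzcC} → row (3,5) (3,5) (6,4) (6,4)
{DwaL} → row (3,5) (3,5) (4,5) (-2,-3)
{DwaC} → row (3,5) (3,5) (4,5) (3,0)
{DwcL} → row (3,5) (3,5) (6,3) (-2,-3)
{DwcC} → row (3,5) (3,5) (6,3) (3,0)
{WzaL, WzaC, WzcL, WzcC} → row (0,-2) (0,-2) (6,4) (6,4)
{WwaL} → row (0,-2) (0,-2) (4,5) (-2,-3)
{WwaC} → row (0,-2) (0,-2) (4,5) (3,0)
{WwcL} → row (0,-2) (0,-2) (6,3) (-2,-3)
{WwcC} → row (0,-2) (0,-2) (6,3) (3,0)
That's 10 distinct rows out of 16 strategies.

10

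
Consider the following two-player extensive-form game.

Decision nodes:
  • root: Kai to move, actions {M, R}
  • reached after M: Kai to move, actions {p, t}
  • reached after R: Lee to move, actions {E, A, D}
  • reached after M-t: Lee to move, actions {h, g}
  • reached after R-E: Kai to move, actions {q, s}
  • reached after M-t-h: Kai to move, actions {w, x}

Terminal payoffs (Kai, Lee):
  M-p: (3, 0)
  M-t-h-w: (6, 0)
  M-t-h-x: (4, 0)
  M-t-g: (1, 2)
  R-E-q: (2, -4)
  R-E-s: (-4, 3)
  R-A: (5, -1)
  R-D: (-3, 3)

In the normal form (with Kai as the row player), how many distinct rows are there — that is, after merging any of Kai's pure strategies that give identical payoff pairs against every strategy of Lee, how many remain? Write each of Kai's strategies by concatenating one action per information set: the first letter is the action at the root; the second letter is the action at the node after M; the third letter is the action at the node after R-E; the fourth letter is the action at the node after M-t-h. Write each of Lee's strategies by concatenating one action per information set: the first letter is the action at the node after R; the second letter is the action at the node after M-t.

5

Kai has 16 pure strategies: Mpqw, Mpqx, Mpsw, Mpsx, Mtqw, Mtqx, Mtsw, Mtsx, Rpqw, Rpqx, Rpsw, Rpsx, Rtqw, Rtqx, Rtsw, Rtsx. Columns: Eh, Eg, Ah, Ag, Dh, Dg.
{Mpqw, Mpqx, Mpsw, Mpsx} → row (3,0) (3,0) (3,0) (3,0) (3,0) (3,0)
{Mtqw, Mtsw} → row (6,0) (1,2) (6,0) (1,2) (6,0) (1,2)
{Mtqx, Mtsx} → row (4,0) (1,2) (4,0) (1,2) (4,0) (1,2)
{Rpqw, Rpqx, Rtqw, Rtqx} → row (2,-4) (2,-4) (5,-1) (5,-1) (-3,3) (-3,3)
{Rpsw, Rpsx, Rtsw, Rtsx} → row (-4,3) (-4,3) (5,-1) (5,-1) (-3,3) (-3,3)
That's 5 distinct rows out of 16 strategies.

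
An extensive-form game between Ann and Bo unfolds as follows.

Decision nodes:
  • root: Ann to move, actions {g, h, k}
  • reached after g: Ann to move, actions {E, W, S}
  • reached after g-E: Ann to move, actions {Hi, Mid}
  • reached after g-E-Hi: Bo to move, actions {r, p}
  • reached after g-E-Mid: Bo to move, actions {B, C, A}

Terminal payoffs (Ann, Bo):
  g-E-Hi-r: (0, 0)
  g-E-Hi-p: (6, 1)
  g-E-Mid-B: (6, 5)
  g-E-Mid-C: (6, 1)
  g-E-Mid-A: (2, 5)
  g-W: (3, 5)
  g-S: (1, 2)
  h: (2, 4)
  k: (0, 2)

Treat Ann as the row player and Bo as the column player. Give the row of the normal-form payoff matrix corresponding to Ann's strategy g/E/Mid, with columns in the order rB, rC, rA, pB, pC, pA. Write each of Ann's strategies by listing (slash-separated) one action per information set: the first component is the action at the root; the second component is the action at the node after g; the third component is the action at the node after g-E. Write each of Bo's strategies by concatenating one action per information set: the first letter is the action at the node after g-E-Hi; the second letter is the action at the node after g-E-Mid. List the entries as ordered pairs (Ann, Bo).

(6,5) (6,1) (2,5) (6,5) (6,1) (2,5)

vs rB: Ann plays g → Ann plays E at [g] → Ann plays Mid at [g-E] → Bo plays B at [g-E-Mid] → (6, 5)
vs rC: Ann plays g → Ann plays E at [g] → Ann plays Mid at [g-E] → Bo plays C at [g-E-Mid] → (6, 1)
vs rA: Ann plays g → Ann plays E at [g] → Ann plays Mid at [g-E] → Bo plays A at [g-E-Mid] → (2, 5)
vs pB: Ann plays g → Ann plays E at [g] → Ann plays Mid at [g-E] → Bo plays B at [g-E-Mid] → (6, 5)
vs pC: Ann plays g → Ann plays E at [g] → Ann plays Mid at [g-E] → Bo plays C at [g-E-Mid] → (6, 1)
vs pA: Ann plays g → Ann plays E at [g] → Ann plays Mid at [g-E] → Bo plays A at [g-E-Mid] → (2, 5)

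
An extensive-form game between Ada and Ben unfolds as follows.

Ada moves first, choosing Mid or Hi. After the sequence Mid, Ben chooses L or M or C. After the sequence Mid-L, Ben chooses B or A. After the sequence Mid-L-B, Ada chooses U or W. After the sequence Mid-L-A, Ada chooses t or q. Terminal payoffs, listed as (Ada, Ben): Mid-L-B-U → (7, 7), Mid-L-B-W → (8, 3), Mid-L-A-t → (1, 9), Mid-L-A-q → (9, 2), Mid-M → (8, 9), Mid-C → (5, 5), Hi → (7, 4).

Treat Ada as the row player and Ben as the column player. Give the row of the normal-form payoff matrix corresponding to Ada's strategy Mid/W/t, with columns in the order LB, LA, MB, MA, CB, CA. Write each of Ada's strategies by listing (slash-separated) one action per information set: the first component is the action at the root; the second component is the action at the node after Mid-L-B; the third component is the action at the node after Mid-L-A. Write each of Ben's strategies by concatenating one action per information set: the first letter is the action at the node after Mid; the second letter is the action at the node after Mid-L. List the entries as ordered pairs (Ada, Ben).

(8,3) (1,9) (8,9) (8,9) (5,5) (5,5)

vs LB: Ada plays Mid → Ben plays L at [Mid] → Ben plays B at [Mid-L] → Ada plays W at [Mid-L-B] → (8, 3)
vs LA: Ada plays Mid → Ben plays L at [Mid] → Ben plays A at [Mid-L] → Ada plays t at [Mid-L-A] → (1, 9)
vs MB: Ada plays Mid → Ben plays M at [Mid] → (8, 9)
vs MA: Ada plays Mid → Ben plays M at [Mid] → (8, 9)
vs CB: Ada plays Mid → Ben plays C at [Mid] → (5, 5)
vs CA: Ada plays Mid → Ben plays C at [Mid] → (5, 5)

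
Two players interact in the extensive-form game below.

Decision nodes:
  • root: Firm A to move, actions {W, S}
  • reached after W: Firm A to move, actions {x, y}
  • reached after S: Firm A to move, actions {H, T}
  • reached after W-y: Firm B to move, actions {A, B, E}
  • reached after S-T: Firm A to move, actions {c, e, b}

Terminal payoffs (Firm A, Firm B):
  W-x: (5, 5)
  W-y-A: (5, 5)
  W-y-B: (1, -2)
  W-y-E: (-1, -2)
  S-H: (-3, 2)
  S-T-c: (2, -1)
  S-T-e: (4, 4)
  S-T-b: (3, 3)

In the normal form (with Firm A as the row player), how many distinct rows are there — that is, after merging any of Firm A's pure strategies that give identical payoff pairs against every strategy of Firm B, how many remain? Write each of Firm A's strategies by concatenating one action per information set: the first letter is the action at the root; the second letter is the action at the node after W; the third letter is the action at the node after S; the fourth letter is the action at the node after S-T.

6

Firm A has 24 pure strategies: WxHc, WxHe, WxHb, WxTc, WxTe, WxTb, WyHc, WyHe, WyHb, WyTc, WyTe, WyTb, SxHc, SxHe, SxHb, SxTc, SxTe, SxTb, SyHc, SyHe, SyHb, SyTc, SyTe, SyTb. Columns: A, B, E.
{WxHc, WxHe, WxHb, WxTc, WxTe, WxTb} → row (5,5) (5,5) (5,5)
{WyHc, WyHe, WyHb, WyTc, WyTe, WyTb} → row (5,5) (1,-2) (-1,-2)
{SxHc, SxHe, SxHb, SyHc, SyHe, SyHb} → row (-3,2) (-3,2) (-3,2)
{SxTc, SyTc} → row (2,-1) (2,-1) (2,-1)
{SxTe, SyTe} → row (4,4) (4,4) (4,4)
{SxTb, SyTb} → row (3,3) (3,3) (3,3)
That's 6 distinct rows out of 24 strategies.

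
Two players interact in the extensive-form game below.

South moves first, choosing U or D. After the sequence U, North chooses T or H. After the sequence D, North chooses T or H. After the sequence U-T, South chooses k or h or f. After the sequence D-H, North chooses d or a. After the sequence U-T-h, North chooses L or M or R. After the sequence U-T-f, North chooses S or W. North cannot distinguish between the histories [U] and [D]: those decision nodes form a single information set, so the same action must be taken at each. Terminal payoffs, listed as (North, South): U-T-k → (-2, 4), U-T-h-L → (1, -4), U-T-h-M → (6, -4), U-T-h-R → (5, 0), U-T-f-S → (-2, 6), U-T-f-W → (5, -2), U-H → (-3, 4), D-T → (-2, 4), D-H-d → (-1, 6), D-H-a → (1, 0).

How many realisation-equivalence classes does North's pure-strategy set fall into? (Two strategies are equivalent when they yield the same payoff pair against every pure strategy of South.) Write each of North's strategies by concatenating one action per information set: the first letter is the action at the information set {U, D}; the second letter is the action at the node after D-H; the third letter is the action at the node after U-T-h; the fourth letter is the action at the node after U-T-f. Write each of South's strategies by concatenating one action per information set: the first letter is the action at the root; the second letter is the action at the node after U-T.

8

North has 24 pure strategies: TdLS, TdLW, TdMS, TdMW, TdRS, TdRW, TaLS, TaLW, TaMS, TaMW, TaRS, TaRW, HdLS, HdLW, HdMS, HdMW, HdRS, HdRW, HaLS, HaLW, HaMS, HaMW, HaRS, HaRW. Columns: Uk, Uh, Uf, Dk, Dh, Df.
{TdLS, TaLS} → row (-2,4) (1,-4) (-2,6) (-2,4) (-2,4) (-2,4)
{TdLW, TaLW} → row (-2,4) (1,-4) (5,-2) (-2,4) (-2,4) (-2,4)
{TdMS, TaMS} → row (-2,4) (6,-4) (-2,6) (-2,4) (-2,4) (-2,4)
{TdMW, TaMW} → row (-2,4) (6,-4) (5,-2) (-2,4) (-2,4) (-2,4)
{TdRS, TaRS} → row (-2,4) (5,0) (-2,6) (-2,4) (-2,4) (-2,4)
{TdRW, TaRW} → row (-2,4) (5,0) (5,-2) (-2,4) (-2,4) (-2,4)
{HdLS, HdLW, HdMS, HdMW, HdRS, HdRW} → row (-3,4) (-3,4) (-3,4) (-1,6) (-1,6) (-1,6)
{HaLS, HaLW, HaMS, HaMW, HaRS, HaRW} → row (-3,4) (-3,4) (-3,4) (1,0) (1,0) (1,0)
That's 8 distinct rows out of 24 strategies.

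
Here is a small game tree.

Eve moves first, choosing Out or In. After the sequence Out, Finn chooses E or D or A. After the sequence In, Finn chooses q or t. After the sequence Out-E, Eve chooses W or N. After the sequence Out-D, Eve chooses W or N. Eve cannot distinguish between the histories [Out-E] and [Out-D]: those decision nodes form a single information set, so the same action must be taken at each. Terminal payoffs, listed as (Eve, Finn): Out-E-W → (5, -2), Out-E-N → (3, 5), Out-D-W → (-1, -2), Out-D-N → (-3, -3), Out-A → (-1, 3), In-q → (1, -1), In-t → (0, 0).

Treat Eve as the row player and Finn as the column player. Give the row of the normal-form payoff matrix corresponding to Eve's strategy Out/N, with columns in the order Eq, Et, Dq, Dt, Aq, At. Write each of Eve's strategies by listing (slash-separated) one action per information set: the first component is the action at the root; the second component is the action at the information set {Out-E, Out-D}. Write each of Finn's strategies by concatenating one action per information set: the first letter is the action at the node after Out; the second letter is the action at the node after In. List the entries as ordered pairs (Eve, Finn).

(3,5) (3,5) (-3,-3) (-3,-3) (-1,3) (-1,3)

vs Eq: Eve plays Out → Finn plays E at [Out] → Eve plays N at [Out-E] → (3, 5)
vs Et: Eve plays Out → Finn plays E at [Out] → Eve plays N at [Out-E] → (3, 5)
vs Dq: Eve plays Out → Finn plays D at [Out] → Eve plays N at [Out-D] → (-3, -3)
vs Dt: Eve plays Out → Finn plays D at [Out] → Eve plays N at [Out-D] → (-3, -3)
vs Aq: Eve plays Out → Finn plays A at [Out] → (-1, 3)
vs At: Eve plays Out → Finn plays A at [Out] → (-1, 3)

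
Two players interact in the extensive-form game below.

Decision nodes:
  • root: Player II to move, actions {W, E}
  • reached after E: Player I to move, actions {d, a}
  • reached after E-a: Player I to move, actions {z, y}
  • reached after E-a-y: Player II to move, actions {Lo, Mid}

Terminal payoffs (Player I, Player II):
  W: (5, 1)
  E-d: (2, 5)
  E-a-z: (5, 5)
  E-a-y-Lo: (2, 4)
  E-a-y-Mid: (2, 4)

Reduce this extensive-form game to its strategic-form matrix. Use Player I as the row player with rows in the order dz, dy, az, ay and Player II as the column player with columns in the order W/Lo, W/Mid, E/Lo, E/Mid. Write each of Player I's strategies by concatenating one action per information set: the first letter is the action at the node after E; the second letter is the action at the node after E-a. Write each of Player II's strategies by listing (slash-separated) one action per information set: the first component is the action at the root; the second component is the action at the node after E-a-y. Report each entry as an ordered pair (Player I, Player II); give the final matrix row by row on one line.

         W/Lo    W/Mid     E/Lo    E/Mid
  dz    (5,1)    (5,1)    (2,5)    (2,5)
  dy    (5,1)    (5,1)    (2,5)    (2,5)
  az    (5,1)    (5,1)    (5,5)    (5,5)
  ay    (5,1)    (5,1)    (2,4)    (2,4)

dz: (5,1) (5,1) (2,5) (2,5) | dy: (5,1) (5,1) (2,5) (2,5) | az: (5,1) (5,1) (5,5) (5,5) | ay: (5,1) (5,1) (2,4) (2,4)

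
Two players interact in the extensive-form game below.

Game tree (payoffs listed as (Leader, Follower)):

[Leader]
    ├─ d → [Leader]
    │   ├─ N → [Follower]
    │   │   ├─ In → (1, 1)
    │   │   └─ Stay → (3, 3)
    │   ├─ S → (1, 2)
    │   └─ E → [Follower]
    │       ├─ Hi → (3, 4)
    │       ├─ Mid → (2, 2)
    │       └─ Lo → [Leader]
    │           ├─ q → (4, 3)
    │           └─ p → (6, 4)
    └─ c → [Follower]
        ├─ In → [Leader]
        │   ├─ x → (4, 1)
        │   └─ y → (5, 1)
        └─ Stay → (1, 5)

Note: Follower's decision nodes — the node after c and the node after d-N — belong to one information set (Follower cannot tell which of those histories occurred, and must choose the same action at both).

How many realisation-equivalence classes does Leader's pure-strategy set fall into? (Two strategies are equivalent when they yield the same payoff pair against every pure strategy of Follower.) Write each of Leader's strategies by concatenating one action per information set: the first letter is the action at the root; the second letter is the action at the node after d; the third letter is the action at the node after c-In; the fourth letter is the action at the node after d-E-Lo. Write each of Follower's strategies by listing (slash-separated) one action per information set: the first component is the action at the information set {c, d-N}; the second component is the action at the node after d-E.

6

Leader has 24 pure strategies: dNxq, dNxp, dNyq, dNyp, dSxq, dSxp, dSyq, dSyp, dExq, dExp, dEyq, dEyp, cNxq, cNxp, cNyq, cNyp, cSxq, cSxp, cSyq, cSyp, cExq, cExp, cEyq, cEyp. Columns: In/Hi, In/Mid, In/Lo, Stay/Hi, Stay/Mid, Stay/Lo.
{dNxq, dNxp, dNyq, dNyp} → row (1,1) (1,1) (1,1) (3,3) (3,3) (3,3)
{dSxq, dSxp, dSyq, dSyp} → row (1,2) (1,2) (1,2) (1,2) (1,2) (1,2)
{dExq, dEyq} → row (3,4) (2,2) (4,3) (3,4) (2,2) (4,3)
{dExp, dEyp} → row (3,4) (2,2) (6,4) (3,4) (2,2) (6,4)
{cNxq, cNxp, cSxq, cSxp, cExq, cExp} → row (4,1) (4,1) (4,1) (1,5) (1,5) (1,5)
{cNyq, cNyp, cSyq, cSyp, cEyq, cEyp} → row (5,1) (5,1) (5,1) (1,5) (1,5) (1,5)
That's 6 distinct rows out of 24 strategies.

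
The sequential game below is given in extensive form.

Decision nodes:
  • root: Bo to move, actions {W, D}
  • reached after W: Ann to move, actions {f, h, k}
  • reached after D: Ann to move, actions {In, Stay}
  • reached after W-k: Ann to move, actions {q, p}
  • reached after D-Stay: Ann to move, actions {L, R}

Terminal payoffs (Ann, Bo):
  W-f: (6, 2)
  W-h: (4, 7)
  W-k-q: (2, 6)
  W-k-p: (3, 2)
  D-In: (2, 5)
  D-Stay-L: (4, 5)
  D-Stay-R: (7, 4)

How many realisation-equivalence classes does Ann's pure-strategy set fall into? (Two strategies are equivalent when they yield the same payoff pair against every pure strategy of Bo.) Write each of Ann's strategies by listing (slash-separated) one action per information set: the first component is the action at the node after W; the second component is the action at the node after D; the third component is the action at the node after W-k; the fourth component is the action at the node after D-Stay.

Ann has 24 pure strategies: f/In/q/L, f/In/q/R, f/In/p/L, f/In/p/R, f/Stay/q/L, f/Stay/q/R, f/Stay/p/L, f/Stay/p/R, h/In/q/L, h/In/q/R, h/In/p/L, h/In/p/R, h/Stay/q/L, h/Stay/q/R, h/Stay/p/L, h/Stay/p/R, k/In/q/L, k/In/q/R, k/In/p/L, k/In/p/R, k/Stay/q/L, k/Stay/q/R, k/Stay/p/L, k/Stay/p/R. Columns: W, D.
{f/In/q/L, f/In/q/R, f/In/p/L, f/In/p/R} → row (6,2) (2,5)
{f/Stay/q/L, f/Stay/p/L} → row (6,2) (4,5)
{f/Stay/q/R, f/Stay/p/R} → row (6,2) (7,4)
{h/In/q/L, h/In/q/R, h/In/p/L, h/In/p/R} → row (4,7) (2,5)
{h/Stay/q/L, h/Stay/p/L} → row (4,7) (4,5)
{h/Stay/q/R, h/Stay/p/R} → row (4,7) (7,4)
{k/In/q/L, k/In/q/R} → row (2,6) (2,5)
{k/In/p/L, k/In/p/R} → row (3,2) (2,5)
{k/Stay/q/L} → row (2,6) (4,5)
{k/Stay/q/R} → row (2,6) (7,4)
{k/Stay/p/L} → row (3,2) (4,5)
{k/Stay/p/R} → row (3,2) (7,4)
That's 12 distinct rows out of 24 strategies.

12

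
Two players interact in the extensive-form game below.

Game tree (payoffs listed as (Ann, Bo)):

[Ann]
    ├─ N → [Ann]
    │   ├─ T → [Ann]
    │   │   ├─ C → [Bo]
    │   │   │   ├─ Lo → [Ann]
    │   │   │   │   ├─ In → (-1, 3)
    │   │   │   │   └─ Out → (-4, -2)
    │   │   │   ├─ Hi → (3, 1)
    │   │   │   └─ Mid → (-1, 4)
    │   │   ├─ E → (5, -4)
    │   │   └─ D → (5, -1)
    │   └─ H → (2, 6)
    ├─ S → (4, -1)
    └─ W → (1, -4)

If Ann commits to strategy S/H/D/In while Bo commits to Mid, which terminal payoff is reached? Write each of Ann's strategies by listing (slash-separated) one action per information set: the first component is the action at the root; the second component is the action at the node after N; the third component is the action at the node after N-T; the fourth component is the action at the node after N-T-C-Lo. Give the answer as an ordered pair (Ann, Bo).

(4, -1)

Trace the play path from the root:
  Ann plays S
→ terminal payoff (4, -1).
(Ann's choice at the node after N is never reached on this path, so it doesn't affect the outcome.)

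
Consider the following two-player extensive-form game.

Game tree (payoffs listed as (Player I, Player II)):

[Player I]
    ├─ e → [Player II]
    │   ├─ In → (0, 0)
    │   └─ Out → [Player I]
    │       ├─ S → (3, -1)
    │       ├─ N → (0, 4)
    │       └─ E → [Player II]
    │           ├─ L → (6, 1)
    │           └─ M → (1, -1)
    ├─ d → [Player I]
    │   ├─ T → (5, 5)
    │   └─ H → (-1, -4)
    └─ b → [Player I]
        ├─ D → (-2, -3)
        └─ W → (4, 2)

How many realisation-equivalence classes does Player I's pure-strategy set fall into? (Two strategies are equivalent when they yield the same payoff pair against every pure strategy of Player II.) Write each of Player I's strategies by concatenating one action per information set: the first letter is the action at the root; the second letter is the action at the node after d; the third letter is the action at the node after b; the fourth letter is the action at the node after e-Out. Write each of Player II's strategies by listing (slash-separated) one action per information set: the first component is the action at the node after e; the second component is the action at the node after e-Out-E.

7

Player I has 36 pure strategies: eTDS, eTDN, eTDE, eTWS, eTWN, eTWE, eHDS, eHDN, eHDE, eHWS, eHWN, eHWE, dTDS, dTDN, dTDE, dTWS, dTWN, dTWE, dHDS, dHDN, dHDE, dHWS, dHWN, dHWE, bTDS, bTDN, bTDE, bTWS, bTWN, bTWE, bHDS, bHDN, bHDE, bHWS, bHWN, bHWE. Columns: In/L, In/M, Out/L, Out/M.
{eTDS, eTWS, eHDS, eHWS} → row (0,0) (0,0) (3,-1) (3,-1)
{eTDN, eTWN, eHDN, eHWN} → row (0,0) (0,0) (0,4) (0,4)
{eTDE, eTWE, eHDE, eHWE} → row (0,0) (0,0) (6,1) (1,-1)
{dTDS, dTDN, dTDE, dTWS, dTWN, dTWE} → row (5,5) (5,5) (5,5) (5,5)
{dHDS, dHDN, dHDE, dHWS, dHWN, dHWE} → row (-1,-4) (-1,-4) (-1,-4) (-1,-4)
{bTDS, bTDN, bTDE, bHDS, bHDN, bHDE} → row (-2,-3) (-2,-3) (-2,-3) (-2,-3)
{bTWS, bTWN, bTWE, bHWS, bHWN, bHWE} → row (4,2) (4,2) (4,2) (4,2)
That's 7 distinct rows out of 36 strategies.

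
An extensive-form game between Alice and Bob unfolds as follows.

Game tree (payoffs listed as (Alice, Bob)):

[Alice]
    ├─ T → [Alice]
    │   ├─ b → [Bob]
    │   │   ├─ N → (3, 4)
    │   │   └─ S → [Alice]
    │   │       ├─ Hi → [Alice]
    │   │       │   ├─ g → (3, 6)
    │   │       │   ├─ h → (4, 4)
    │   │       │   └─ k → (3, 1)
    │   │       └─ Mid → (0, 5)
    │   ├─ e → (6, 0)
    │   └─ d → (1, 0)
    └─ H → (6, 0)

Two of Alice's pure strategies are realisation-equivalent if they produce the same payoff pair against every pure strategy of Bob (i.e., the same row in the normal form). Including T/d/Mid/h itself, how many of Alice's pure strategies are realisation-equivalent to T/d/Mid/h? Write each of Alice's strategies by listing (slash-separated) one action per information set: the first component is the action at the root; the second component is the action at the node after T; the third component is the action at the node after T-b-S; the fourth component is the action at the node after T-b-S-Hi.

6

Row for T/d/Mid/h (columns N, S): (1,0) (1,0).
Under T/d/Mid/h, Alice's choice at the node after T-b-S and at the node after T-b-S-Hi can never be reached regardless of what Bob does, so varying those choices leaves every outcome unchanged.
Holding the reachable choices fixed and varying the unreachable ones freely already gives 2 × 3 = 6 equivalent strategies.
No other strategy reproduces this row, so those 6 are the full class: T/d/Hi/g, T/d/Hi/h, T/d/Hi/k, T/d/Mid/g, T/d/Mid/h, T/d/Mid/k.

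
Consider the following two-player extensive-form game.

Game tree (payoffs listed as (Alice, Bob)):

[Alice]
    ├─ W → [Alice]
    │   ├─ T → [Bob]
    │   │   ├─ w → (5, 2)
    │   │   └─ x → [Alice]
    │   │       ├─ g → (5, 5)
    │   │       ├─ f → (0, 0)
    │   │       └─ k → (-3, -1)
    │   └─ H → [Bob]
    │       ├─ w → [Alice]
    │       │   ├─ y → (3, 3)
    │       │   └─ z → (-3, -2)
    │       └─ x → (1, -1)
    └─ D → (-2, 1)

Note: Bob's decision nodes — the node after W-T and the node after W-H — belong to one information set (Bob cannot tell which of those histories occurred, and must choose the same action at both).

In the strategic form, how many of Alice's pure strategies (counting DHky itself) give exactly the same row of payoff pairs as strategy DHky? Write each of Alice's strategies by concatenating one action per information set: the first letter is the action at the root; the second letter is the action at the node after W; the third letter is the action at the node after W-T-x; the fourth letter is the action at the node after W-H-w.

12

Row for DHky (columns w, x): (-2,1) (-2,1).
Under DHky, Alice's choice at the node after W and at the node after W-T-x and at the node after W-H-w can never be reached regardless of what Bob does, so varying those choices leaves every outcome unchanged.
Holding the reachable choices fixed and varying the unreachable ones freely already gives 2 × 3 × 2 = 12 equivalent strategies.
No other strategy reproduces this row, so those 12 are the full class: DTgy, DTgz, DTfy, DTfz, DTky, DTkz, DHgy, DHgz, DHfy, DHfz, DHky, DHkz.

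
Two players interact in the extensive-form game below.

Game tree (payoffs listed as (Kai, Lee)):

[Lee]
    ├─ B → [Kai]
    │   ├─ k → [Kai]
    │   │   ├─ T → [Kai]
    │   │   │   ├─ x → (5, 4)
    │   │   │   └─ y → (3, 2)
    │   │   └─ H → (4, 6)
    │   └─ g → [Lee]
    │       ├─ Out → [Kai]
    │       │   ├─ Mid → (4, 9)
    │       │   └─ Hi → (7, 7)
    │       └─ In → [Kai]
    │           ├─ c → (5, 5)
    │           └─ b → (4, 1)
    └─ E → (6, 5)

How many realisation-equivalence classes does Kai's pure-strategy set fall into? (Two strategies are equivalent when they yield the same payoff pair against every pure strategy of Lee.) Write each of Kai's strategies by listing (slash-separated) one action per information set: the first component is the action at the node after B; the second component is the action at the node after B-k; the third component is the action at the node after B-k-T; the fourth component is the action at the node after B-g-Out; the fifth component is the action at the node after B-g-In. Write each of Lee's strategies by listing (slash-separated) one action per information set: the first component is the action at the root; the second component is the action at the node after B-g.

Kai has 32 pure strategies: k/T/x/Mid/c, k/T/x/Mid/b, k/T/x/Hi/c, k/T/x/Hi/b, k/T/y/Mid/c, k/T/y/Mid/b, k/T/y/Hi/c, k/T/y/Hi/b, k/H/x/Mid/c, k/H/x/Mid/b, k/H/x/Hi/c, k/H/x/Hi/b, k/H/y/Mid/c, k/H/y/Mid/b, k/H/y/Hi/c, k/H/y/Hi/b, g/T/x/Mid/c, g/T/x/Mid/b, g/T/x/Hi/c, g/T/x/Hi/b, g/T/y/Mid/c, g/T/y/Mid/b, g/T/y/Hi/c, g/T/y/Hi/b, g/H/x/Mid/c, g/H/x/Mid/b, g/H/x/Hi/c, g/H/x/Hi/b, g/H/y/Mid/c, g/H/y/Mid/b, g/H/y/Hi/c, g/H/y/Hi/b. Columns: B/Out, B/In, E/Out, E/In.
{k/T/x/Mid/c, k/T/x/Mid/b, k/T/x/Hi/c, k/T/x/Hi/b} → row (5,4) (5,4) (6,5) (6,5)
{k/T/y/Mid/c, k/T/y/Mid/b, k/T/y/Hi/c, k/T/y/Hi/b} → row (3,2) (3,2) (6,5) (6,5)
{k/H/x/Mid/c, k/H/x/Mid/b, k/H/x/Hi/c, k/H/x/Hi/b, k/H/y/Mid/c, k/H/y/Mid/b, k/H/y/Hi/c, k/H/y/Hi/b} → row (4,6) (4,6) (6,5) (6,5)
{g/T/x/Mid/c, g/T/y/Mid/c, g/H/x/Mid/c, g/H/y/Mid/c} → row (4,9) (5,5) (6,5) (6,5)
{g/T/x/Mid/b, g/T/y/Mid/b, g/H/x/Mid/b, g/H/y/Mid/b} → row (4,9) (4,1) (6,5) (6,5)
{g/T/x/Hi/c, g/T/y/Hi/c, g/H/x/Hi/c, g/H/y/Hi/c} → row (7,7) (5,5) (6,5) (6,5)
{g/T/x/Hi/b, g/T/y/Hi/b, g/H/x/Hi/b, g/H/y/Hi/b} → row (7,7) (4,1) (6,5) (6,5)
That's 7 distinct rows out of 32 strategies.

7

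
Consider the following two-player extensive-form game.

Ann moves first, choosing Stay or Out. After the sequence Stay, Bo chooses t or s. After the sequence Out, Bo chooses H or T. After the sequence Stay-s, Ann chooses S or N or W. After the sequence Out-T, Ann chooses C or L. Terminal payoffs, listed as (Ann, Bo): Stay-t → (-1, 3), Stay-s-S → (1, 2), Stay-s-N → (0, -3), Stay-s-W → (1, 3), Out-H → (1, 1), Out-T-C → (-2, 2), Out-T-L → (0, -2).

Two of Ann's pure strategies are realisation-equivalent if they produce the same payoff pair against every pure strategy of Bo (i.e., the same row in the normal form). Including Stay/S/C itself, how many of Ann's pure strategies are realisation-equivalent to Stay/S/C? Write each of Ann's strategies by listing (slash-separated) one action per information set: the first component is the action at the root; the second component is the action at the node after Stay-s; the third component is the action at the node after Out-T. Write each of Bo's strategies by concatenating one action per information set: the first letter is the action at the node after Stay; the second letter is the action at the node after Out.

Row for Stay/S/C (columns tH, tT, sH, sT): (-1,3) (-1,3) (1,2) (1,2).
Under Stay/S/C, Ann's choice at the node after Out-T can never be reached regardless of what Bo does, so varying those choices leaves every outcome unchanged.
Holding the reachable choices fixed and varying the unreachable one freely already gives 2 equivalent strategies.
No other strategy reproduces this row, so those 2 are the full class: Stay/S/C, Stay/S/L.

2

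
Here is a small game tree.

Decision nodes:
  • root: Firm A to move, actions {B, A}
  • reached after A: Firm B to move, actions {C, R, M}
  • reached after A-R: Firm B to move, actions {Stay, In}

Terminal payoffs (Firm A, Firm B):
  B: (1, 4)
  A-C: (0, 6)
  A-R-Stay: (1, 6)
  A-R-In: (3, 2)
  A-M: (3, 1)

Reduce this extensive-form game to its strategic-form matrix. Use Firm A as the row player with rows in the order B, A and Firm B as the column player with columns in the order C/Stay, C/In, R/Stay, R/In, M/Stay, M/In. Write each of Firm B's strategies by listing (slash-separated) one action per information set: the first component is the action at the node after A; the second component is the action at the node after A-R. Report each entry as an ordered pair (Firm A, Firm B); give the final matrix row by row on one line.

       C/Stay     C/In   R/Stay     R/In   M/Stay     M/In
   B    (1,4)    (1,4)    (1,4)    (1,4)    (1,4)    (1,4)
   A    (0,6)    (0,6)    (1,6)    (3,2)    (3,1)    (3,1)

B: (1,4) (1,4) (1,4) (1,4) (1,4) (1,4) | A: (0,6) (0,6) (1,6) (3,2) (3,1) (3,1)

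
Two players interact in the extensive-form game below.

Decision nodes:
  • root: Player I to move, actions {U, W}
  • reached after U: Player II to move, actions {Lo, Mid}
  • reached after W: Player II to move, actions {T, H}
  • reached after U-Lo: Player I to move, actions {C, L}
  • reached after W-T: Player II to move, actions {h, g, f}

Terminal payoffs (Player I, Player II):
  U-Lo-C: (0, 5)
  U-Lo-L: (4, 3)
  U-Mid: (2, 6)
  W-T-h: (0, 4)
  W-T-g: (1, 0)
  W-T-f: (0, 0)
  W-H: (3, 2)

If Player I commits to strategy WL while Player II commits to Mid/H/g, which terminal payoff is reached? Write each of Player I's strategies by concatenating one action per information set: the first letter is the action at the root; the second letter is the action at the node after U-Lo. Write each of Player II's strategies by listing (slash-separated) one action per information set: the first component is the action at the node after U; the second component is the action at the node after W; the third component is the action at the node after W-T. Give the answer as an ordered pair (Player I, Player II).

(3, 2)

Trace the play path from the root:
  Player I plays W
  Player II plays H at [W]
→ terminal payoff (3, 2).
(Player I's choice at the node after U-Lo is never reached on this path, so it doesn't affect the outcome.)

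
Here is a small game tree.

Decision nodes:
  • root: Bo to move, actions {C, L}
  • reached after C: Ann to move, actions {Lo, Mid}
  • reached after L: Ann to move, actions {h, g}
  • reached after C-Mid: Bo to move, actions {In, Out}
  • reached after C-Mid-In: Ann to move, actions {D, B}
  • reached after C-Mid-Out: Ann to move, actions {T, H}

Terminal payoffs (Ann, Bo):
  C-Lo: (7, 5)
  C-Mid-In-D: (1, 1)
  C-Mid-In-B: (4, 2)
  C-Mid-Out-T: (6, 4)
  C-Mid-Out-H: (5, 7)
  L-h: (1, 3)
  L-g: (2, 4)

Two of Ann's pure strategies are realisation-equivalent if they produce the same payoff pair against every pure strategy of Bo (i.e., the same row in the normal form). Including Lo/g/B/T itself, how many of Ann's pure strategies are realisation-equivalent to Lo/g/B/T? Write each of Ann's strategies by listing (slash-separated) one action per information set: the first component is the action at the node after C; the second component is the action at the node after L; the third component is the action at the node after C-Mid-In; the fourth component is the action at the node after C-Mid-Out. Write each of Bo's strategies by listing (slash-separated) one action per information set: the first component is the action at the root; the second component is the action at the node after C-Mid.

Row for Lo/g/B/T (columns C/In, C/Out, L/In, L/Out): (7,5) (7,5) (2,4) (2,4).
Under Lo/g/B/T, Ann's choice at the node after C-Mid-In and at the node after C-Mid-Out can never be reached regardless of what Bo does, so varying those choices leaves every outcome unchanged.
Holding the reachable choices fixed and varying the unreachable ones freely already gives 2 × 2 = 4 equivalent strategies.
No other strategy reproduces this row, so those 4 are the full class: Lo/g/D/T, Lo/g/D/H, Lo/g/B/T, Lo/g/B/H.

4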